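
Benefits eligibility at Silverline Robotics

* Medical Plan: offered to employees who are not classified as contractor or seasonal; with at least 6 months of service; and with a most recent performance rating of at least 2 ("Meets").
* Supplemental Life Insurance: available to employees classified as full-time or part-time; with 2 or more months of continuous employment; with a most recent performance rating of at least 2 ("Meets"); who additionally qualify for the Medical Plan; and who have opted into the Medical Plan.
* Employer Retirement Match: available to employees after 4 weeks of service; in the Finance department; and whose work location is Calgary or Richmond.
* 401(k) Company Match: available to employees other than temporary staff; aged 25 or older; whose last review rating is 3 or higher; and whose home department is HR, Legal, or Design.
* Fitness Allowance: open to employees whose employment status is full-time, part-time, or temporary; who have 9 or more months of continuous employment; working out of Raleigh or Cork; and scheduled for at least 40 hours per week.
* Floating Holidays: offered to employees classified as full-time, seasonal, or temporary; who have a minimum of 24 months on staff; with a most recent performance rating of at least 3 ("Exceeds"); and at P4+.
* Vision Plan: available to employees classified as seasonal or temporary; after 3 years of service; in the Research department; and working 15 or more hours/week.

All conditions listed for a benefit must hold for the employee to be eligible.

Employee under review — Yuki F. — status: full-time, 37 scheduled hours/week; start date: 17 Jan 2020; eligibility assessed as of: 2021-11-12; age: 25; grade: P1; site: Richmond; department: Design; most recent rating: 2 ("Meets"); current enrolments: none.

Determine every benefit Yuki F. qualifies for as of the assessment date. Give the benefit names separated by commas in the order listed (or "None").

Service from 17 Jan 2020 to 2021-11-12: 665 days.
Medical Plan — status full-time ✓ (not excluded); service 665 days ≥ 6 months (≈180 days) ✓; rating 2 ≥ 2 ✓ → eligible.
Supplemental Life Insurance — status full-time ✓; service 665 days ≥ 2 months (≈60 days) ✓; rating 2 ≥ 2 ✓; eligible for Medical Plan ✓; not enrolled in Medical Plan ✗ → not eligible.
Employer Retirement Match — service 665 days ≥ 4 weeks (≈28 days) ✓; dept Design ✗ → not eligible.
401(k) Company Match — status full-time ✓ (not excluded); age 25 ≥ 25 ✓; rating 2 < 3 ✗ → not eligible.
Fitness Allowance — status full-time ✓; service 665 days ≥ 9 months (≈270 days) ✓; site Richmond ✗ (not Raleigh or Cork) → not eligible.
Floating Holidays — status full-time ✓; service 665 days < 24 months (≈720 days) ✗ → not eligible.
Vision Plan — status full-time ✗ (requires seasonal or temporary) → not eligible.

Medical Plan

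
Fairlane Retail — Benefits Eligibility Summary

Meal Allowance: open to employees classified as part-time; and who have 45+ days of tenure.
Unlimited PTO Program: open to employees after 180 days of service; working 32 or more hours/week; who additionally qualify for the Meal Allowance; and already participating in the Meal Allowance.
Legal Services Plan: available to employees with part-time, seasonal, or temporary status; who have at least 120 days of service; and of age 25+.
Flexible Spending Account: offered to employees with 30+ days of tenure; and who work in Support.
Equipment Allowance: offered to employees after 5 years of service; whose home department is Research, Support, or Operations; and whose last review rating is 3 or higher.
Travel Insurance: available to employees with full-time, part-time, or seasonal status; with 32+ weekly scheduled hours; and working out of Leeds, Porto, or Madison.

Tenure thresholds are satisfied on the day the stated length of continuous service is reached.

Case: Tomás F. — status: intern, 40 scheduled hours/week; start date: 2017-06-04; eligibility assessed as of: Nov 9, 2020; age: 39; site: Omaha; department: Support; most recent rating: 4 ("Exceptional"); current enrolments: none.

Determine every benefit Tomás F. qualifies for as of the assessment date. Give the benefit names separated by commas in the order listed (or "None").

Service from 2017-06-04 to Nov 9, 2020: 1254 days.
Meal Allowance — status intern ✗ (requires part-time) → not eligible.
Unlimited PTO Program — service 1254 days ≥ 180 days ✓; 40 hrs/wk ≥ 32 ✓; not eligible for Meal Allowance ✗ → not eligible.
Legal Services Plan — status intern ✗ (requires part-time, seasonal, or temporary) → not eligible.
Flexible Spending Account — service 1254 days ≥ 30 days ✓; dept Support ✓ → eligible.
Equipment Allowance — service 1254 days < 5 years (≈1825 days) ✗ → not eligible.
Travel Insurance — status intern ✗ (requires full-time, part-time, or seasonal) → not eligible.

Flexible Spending Account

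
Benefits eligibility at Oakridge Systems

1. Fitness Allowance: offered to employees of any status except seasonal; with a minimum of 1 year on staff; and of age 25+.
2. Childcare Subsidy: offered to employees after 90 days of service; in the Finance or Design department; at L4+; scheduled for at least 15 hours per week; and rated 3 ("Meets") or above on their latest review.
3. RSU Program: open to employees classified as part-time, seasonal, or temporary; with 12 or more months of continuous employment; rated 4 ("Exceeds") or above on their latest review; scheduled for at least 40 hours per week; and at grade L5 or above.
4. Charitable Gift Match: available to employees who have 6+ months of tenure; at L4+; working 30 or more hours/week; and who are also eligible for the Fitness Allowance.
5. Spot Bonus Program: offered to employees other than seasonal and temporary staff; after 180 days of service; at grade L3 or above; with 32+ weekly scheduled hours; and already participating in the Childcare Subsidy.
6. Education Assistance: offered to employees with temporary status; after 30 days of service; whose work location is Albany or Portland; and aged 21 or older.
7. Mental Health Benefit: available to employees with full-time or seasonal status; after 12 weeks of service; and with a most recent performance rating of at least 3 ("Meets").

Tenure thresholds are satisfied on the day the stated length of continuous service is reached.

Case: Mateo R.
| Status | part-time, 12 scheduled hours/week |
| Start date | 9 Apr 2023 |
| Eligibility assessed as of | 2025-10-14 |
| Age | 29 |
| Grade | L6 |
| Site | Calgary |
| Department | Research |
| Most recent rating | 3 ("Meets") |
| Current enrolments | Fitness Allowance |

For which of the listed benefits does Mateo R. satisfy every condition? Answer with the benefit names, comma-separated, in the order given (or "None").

Fitness Allowance

Service from 9 Apr 2023 to 2025-10-14: 919 days.
Fitness Allowance — status part-time ✓ (not excluded); service 919 days ≥ 1 year (≈365 days) ✓; age 29 ≥ 25 ✓ → eligible.
Childcare Subsidy — service 919 days ≥ 90 days ✓; dept Research ✗ → not eligible.
RSU Program — status part-time ✓; service 919 days ≥ 12 months (≈360 days) ✓; rating 3 < 4 ✗ → not eligible.
Charitable Gift Match — service 919 days ≥ 6 months (≈180 days) ✓; grade L6 ≥ L4 ✓; 12 hrs/wk < 30 ✗ → not eligible.
Spot Bonus Program — status part-time ✓ (not excluded); service 919 days ≥ 180 days ✓; grade L6 ≥ L3 ✓; 12 hrs/wk < 32 ✗ → not eligible.
Education Assistance — status part-time ✗ (requires temporary) → not eligible.
Mental Health Benefit — status part-time ✗ (requires full-time or seasonal) → not eligible.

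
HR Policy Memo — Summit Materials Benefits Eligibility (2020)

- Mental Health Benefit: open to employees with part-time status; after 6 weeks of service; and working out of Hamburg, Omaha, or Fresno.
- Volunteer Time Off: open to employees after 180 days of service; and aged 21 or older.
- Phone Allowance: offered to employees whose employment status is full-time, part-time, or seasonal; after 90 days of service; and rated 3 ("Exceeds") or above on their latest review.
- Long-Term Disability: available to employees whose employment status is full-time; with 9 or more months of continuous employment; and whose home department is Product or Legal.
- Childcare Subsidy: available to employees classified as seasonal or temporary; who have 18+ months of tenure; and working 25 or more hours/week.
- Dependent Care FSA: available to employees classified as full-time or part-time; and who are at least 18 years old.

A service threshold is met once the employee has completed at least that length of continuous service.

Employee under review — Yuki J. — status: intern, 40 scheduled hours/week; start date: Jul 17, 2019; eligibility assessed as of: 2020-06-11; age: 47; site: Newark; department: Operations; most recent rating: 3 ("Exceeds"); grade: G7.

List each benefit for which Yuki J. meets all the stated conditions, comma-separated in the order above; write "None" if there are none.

Service from Jul 17, 2019 to 2020-06-11: 330 days.
Mental Health Benefit — status intern ✗ (requires part-time) → not eligible.
Volunteer Time Off — service 330 days ≥ 180 days ✓; age 47 ≥ 21 ✓ → eligible.
Phone Allowance — status intern ✗ (requires full-time, part-time, or seasonal) → not eligible.
Long-Term Disability — status intern ✗ (requires full-time) → not eligible.
Childcare Subsidy — status intern ✗ (requires seasonal or temporary) → not eligible.
Dependent Care FSA — status intern ✗ (requires full-time or part-time) → not eligible.

Volunteer Time Off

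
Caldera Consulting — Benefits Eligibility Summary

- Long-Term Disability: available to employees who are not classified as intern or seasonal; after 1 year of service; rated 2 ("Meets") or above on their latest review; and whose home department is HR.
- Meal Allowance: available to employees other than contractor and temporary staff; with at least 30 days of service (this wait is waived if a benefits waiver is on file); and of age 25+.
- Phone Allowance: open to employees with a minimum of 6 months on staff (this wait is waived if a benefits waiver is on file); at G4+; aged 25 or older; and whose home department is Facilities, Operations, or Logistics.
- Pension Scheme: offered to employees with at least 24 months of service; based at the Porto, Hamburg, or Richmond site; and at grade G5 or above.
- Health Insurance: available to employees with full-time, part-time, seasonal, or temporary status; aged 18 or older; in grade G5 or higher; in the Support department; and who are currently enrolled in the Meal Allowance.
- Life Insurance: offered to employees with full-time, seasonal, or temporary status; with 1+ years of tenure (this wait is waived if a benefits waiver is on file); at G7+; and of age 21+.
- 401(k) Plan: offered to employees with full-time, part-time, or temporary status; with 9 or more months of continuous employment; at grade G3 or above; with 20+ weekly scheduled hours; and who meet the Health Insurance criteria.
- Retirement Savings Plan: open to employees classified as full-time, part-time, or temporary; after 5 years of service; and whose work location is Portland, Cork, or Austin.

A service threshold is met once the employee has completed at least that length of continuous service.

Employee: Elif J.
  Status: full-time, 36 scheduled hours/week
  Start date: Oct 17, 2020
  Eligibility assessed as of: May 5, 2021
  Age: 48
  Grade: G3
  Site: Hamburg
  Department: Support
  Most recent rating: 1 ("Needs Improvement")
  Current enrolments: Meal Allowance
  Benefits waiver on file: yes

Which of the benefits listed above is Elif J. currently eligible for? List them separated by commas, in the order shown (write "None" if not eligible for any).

Service from Oct 17, 2020 to May 5, 2021: 200 days.
Long-Term Disability — status full-time ✓ (not excluded); service 200 days < 1 year (≈365 days) ✗ → not eligible.
Meal Allowance — status full-time ✓ (not excluded); benefits waiver on file ✓; age 48 ≥ 25 ✓ → eligible.
Phone Allowance — benefits waiver on file ✓; grade G3 < G4 ✗ → not eligible.
Pension Scheme — service 200 days < 24 months (≈720 days) ✗ → not eligible.
Health Insurance — status full-time ✓; age 48 ≥ 18 ✓; grade G3 < G5 ✗ → not eligible.
Life Insurance — status full-time ✓; benefits waiver on file ✓; grade G3 < G7 ✗ → not eligible.
401(k) Plan — status full-time ✓; service 200 days < 9 months (≈270 days) ✗ → not eligible.
Retirement Savings Plan — status full-time ✓; service 200 days < 5 years (≈1825 days) ✗ → not eligible.

Meal Allowance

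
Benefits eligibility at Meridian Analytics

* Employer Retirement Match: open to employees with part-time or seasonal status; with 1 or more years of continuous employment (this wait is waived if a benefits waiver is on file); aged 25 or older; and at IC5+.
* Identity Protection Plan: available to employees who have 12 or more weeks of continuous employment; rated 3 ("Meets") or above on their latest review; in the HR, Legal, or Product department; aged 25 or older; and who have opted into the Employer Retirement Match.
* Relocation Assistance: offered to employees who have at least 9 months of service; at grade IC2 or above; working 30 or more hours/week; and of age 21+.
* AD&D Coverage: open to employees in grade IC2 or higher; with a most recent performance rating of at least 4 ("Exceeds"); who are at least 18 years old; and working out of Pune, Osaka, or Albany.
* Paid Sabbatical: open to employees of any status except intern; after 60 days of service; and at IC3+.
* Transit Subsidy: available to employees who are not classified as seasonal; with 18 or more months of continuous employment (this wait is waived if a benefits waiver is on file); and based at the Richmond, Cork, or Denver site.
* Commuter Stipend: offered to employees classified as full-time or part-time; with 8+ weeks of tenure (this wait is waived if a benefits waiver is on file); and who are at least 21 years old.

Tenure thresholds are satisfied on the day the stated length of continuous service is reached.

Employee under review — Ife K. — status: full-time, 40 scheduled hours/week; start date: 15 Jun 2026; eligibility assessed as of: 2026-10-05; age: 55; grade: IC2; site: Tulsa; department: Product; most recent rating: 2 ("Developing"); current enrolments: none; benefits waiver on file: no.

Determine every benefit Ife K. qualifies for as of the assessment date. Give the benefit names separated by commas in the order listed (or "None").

Service from 15 Jun 2026 to 2026-10-05: 112 days.
Employer Retirement Match — status full-time ✗ (requires part-time or seasonal) → not eligible.
Identity Protection Plan — service 112 days ≥ 12 weeks (≈84 days) ✓; rating 2 < 3 ✗ → not eligible.
Relocation Assistance — service 112 days < 9 months (≈270 days) ✗ → not eligible.
AD&D Coverage — grade IC2 ≥ IC2 ✓; rating 2 < 4 ✗ → not eligible.
Paid Sabbatical — status full-time ✓ (not excluded); service 112 days ≥ 60 days ✓; grade IC2 < IC3 ✗ → not eligible.
Transit Subsidy — status full-time ✓ (not excluded); no waiver, service 112 days < 18 months (≈540 days) ✗ → not eligible.
Commuter Stipend — status full-time ✓; no waiver, service 112 days ≥ 8 weeks (≈56 days) ✓; age 55 ≥ 21 ✓ → eligible.

Commuter Stipend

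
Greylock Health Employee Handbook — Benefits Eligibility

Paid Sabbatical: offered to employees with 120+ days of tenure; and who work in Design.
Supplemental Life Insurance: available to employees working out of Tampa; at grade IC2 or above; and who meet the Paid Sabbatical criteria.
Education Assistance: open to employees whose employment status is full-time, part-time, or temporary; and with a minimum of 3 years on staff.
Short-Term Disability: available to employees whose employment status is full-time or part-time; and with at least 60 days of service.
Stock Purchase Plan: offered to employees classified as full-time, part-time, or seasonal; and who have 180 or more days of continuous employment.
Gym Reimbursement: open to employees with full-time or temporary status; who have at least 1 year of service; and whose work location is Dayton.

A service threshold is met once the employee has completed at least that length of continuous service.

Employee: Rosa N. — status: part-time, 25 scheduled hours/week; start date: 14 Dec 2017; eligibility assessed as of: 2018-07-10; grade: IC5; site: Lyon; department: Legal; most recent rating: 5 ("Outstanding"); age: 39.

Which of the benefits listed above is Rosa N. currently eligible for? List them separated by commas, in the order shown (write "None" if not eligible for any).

Short-Term Disability, Stock Purchase Plan

Service from 14 Dec 2017 to 2018-07-10: 208 days.
Paid Sabbatical — service 208 days ≥ 120 days ✓; dept Legal ✗ → not eligible.
Supplemental Life Insurance — site Lyon ✗ (not Tampa) → not eligible.
Education Assistance — status part-time ✓; service 208 days < 3 years (≈1095 days) ✗ → not eligible.
Short-Term Disability — status part-time ✓; service 208 days ≥ 60 days ✓ → eligible.
Stock Purchase Plan — status part-time ✓; service 208 days ≥ 180 days ✓ → eligible.
Gym Reimbursement — status part-time ✗ (requires full-time or temporary) → not eligible.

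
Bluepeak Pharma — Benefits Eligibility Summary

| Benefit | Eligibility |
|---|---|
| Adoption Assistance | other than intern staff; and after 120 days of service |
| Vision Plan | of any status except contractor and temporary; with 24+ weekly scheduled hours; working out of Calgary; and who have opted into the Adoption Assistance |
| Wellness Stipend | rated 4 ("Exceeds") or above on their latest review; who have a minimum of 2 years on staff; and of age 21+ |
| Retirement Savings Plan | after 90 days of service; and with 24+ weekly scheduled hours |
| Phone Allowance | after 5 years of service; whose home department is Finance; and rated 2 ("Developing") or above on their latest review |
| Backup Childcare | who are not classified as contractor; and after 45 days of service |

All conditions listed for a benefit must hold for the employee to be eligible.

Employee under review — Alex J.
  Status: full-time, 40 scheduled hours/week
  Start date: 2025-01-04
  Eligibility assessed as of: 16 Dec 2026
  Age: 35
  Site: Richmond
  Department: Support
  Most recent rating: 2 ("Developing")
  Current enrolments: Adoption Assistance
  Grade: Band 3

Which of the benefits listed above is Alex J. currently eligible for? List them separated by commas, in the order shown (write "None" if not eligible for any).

Adoption Assistance, Retirement Savings Plan, Backup Childcare

Service from 2025-01-04 to 16 Dec 2026: 711 days.
Adoption Assistance — status full-time ✓ (not excluded); service 711 days ≥ 120 days ✓ → eligible.
Vision Plan — status full-time ✓ (not excluded); 40 hrs/wk ≥ 24 ✓; site Richmond ✗ (not Calgary) → not eligible.
Wellness Stipend — rating 2 < 4 ✗ → not eligible.
Retirement Savings Plan — service 711 days ≥ 90 days ✓; 40 hrs/wk ≥ 24 ✓ → eligible.
Phone Allowance — service 711 days < 5 years (≈1825 days) ✗ → not eligible.
Backup Childcare — status full-time ✓ (not excluded); service 711 days ≥ 45 days ✓ → eligible.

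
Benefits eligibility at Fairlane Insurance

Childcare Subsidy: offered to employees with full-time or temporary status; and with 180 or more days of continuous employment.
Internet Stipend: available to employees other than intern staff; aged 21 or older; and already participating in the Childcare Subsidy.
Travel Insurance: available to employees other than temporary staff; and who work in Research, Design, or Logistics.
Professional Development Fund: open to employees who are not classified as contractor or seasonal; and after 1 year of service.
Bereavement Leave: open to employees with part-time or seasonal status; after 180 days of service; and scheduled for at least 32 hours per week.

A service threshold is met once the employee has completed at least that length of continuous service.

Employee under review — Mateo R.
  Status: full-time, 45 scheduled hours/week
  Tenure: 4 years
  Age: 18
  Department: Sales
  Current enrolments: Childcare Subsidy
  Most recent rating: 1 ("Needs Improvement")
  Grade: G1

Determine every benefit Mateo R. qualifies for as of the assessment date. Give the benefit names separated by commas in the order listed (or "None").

Childcare Subsidy, Professional Development Fund

Childcare Subsidy — status full-time ✓; service 4 years ≥ 180 days ✓ → eligible.
Internet Stipend — status full-time ✓ (not excluded); age 18 < 21 ✗ → not eligible.
Travel Insurance — status full-time ✓ (not excluded); dept Sales ✗ → not eligible.
Professional Development Fund — status full-time ✓ (not excluded); service 4 years ≥ 1 year ✓ → eligible.
Bereavement Leave — status full-time ✗ (requires part-time or seasonal) → not eligible.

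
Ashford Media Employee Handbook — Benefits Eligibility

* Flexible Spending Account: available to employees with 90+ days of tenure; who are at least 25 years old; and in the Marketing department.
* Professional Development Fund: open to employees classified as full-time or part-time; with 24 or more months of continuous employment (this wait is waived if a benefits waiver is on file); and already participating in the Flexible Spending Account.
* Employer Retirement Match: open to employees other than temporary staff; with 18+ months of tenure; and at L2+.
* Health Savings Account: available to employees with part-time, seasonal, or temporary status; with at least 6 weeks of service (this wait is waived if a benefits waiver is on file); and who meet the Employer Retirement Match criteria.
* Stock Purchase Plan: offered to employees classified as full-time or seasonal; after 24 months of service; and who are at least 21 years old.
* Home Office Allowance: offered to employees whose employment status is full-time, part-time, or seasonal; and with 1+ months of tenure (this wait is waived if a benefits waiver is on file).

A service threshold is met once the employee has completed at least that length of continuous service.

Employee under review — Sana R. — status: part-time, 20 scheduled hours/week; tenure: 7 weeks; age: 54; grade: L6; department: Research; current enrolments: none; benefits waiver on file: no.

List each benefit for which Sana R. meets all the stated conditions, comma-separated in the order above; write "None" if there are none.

Home Office Allowance

Flexible Spending Account — service 7 weeks < 90 days ✗ → not eligible.
Professional Development Fund — status part-time ✓; no waiver, service 7 weeks < 24 months (≈720 days) ✗ → not eligible.
Employer Retirement Match — status part-time ✓ (not excluded); service 7 weeks < 18 months (≈540 days) ✗ → not eligible.
Health Savings Account — status part-time ✓; no waiver, service 7 weeks ≥ 6 weeks ✓; not eligible for Employer Retirement Match ✗ → not eligible.
Stock Purchase Plan — status part-time ✗ (requires full-time or seasonal) → not eligible.
Home Office Allowance — status part-time ✓; no waiver, service 7 weeks ≥ 1 month (≈30 days) ✓ → eligible.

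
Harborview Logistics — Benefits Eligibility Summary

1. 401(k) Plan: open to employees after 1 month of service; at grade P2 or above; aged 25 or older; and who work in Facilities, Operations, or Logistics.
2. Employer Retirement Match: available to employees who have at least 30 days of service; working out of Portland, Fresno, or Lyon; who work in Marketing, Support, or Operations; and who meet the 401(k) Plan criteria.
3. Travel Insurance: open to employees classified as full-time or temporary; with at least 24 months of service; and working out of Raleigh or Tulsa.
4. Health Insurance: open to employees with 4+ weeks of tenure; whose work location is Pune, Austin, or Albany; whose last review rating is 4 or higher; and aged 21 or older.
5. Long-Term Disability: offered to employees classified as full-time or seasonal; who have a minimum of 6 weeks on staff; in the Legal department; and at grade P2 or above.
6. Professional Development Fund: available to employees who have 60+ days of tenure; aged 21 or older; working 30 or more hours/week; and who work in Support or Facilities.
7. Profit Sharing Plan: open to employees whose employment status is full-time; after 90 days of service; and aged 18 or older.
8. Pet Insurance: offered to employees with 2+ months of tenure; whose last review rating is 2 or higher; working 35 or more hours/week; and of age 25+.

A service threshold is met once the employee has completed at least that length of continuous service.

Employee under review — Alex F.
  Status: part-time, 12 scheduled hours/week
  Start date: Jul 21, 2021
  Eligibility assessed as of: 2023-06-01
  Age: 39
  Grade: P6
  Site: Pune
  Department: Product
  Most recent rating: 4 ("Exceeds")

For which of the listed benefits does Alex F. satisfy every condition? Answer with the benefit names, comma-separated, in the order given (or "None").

Service from Jul 21, 2021 to 2023-06-01: 680 days.
401(k) Plan — service 680 days ≥ 1 month (≈30 days) ✓; grade P6 ≥ P2 ✓; age 39 ≥ 25 ✓; dept Product ✗ → not eligible.
Employer Retirement Match — service 680 days ≥ 30 days ✓; site Pune ✗ (not Portland, Fresno, or Lyon) → not eligible.
Travel Insurance — status part-time ✗ (requires full-time or temporary) → not eligible.
Health Insurance — service 680 days ≥ 4 weeks (≈28 days) ✓; site Pune ✓; rating 4 ≥ 4 ✓; age 39 ≥ 21 ✓ → eligible.
Long-Term Disability — status part-time ✗ (requires full-time or seasonal) → not eligible.
Professional Development Fund — service 680 days ≥ 60 days ✓; age 39 ≥ 21 ✓; 12 hrs/wk < 30 ✗ → not eligible.
Profit Sharing Plan — status part-time ✗ (requires full-time) → not eligible.
Pet Insurance — service 680 days ≥ 2 months (≈60 days) ✓; rating 4 ≥ 2 ✓; 12 hrs/wk < 35 ✗ → not eligible.

Health Insurance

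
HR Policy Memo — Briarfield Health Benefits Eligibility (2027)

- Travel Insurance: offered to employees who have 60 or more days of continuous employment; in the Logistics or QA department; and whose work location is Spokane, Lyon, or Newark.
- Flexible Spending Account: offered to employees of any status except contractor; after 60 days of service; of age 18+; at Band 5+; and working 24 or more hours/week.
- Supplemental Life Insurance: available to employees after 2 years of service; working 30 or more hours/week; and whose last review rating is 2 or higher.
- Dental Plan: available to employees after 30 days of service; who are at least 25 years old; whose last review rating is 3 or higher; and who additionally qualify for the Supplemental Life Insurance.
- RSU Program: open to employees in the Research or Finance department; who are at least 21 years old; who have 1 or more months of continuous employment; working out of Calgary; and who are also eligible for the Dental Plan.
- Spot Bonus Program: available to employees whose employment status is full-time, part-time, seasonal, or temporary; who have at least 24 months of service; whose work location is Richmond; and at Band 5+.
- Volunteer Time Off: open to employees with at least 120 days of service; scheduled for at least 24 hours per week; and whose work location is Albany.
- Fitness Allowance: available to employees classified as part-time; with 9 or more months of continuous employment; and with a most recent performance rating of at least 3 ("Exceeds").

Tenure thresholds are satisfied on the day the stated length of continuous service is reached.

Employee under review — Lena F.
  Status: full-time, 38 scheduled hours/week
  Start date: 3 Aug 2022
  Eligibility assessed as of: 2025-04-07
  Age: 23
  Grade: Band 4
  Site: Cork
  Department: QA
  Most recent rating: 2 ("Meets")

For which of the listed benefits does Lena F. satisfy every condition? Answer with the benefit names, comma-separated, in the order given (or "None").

Service from 3 Aug 2022 to 2025-04-07: 978 days.
Travel Insurance — service 978 days ≥ 60 days ✓; dept QA ✓; site Cork ✗ (not Spokane, Lyon, or Newark) → not eligible.
Flexible Spending Account — status full-time ✓ (not excluded); service 978 days ≥ 60 days ✓; age 23 ≥ 18 ✓; grade Band 4 < Band 5 ✗ → not eligible.
Supplemental Life Insurance — service 978 days ≥ 2 years (≈730 days) ✓; 38 hrs/wk ≥ 30 ✓; rating 2 ≥ 2 ✓ → eligible.
Dental Plan — service 978 days ≥ 30 days ✓; age 23 < 25 ✗ → not eligible.
RSU Program — dept QA ✗ → not eligible.
Spot Bonus Program — status full-time ✓; service 978 days ≥ 24 months (≈720 days) ✓; site Cork ✗ (not Richmond) → not eligible.
Volunteer Time Off — service 978 days ≥ 120 days ✓; 38 hrs/wk ≥ 24 ✓; site Cork ✗ (not Albany) → not eligible.
Fitness Allowance — status full-time ✗ (requires part-time) → not eligible.

Supplemental Life Insurance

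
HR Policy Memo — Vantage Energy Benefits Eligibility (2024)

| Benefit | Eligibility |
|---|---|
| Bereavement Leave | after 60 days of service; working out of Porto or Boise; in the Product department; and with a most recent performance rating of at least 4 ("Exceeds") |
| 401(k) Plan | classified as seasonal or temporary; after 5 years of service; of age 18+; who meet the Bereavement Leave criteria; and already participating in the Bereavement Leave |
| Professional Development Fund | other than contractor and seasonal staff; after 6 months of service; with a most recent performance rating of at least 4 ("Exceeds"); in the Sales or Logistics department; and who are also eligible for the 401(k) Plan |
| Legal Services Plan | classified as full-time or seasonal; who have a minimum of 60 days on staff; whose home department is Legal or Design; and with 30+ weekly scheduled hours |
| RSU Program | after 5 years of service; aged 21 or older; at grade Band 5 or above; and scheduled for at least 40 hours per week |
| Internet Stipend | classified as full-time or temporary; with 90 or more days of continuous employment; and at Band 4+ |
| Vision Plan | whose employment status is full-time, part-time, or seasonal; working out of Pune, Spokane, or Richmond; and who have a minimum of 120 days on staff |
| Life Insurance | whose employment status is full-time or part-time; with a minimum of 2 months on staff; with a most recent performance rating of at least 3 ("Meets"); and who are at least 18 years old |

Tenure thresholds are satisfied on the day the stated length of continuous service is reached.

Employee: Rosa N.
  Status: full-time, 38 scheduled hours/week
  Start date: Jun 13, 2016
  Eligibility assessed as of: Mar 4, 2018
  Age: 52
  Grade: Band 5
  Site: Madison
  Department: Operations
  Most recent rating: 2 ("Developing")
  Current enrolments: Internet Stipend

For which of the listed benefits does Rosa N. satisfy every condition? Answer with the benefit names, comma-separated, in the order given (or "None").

Internet Stipend

Service from Jun 13, 2016 to Mar 4, 2018: 629 days.
Bereavement Leave — service 629 days ≥ 60 days ✓; site Madison ✗ (not Porto or Boise) → not eligible.
401(k) Plan — status full-time ✗ (requires seasonal or temporary) → not eligible.
Professional Development Fund — status full-time ✓ (not excluded); service 629 days ≥ 6 months (≈180 days) ✓; rating 2 < 4 ✗ → not eligible.
Legal Services Plan — status full-time ✓; service 629 days ≥ 60 days ✓; dept Operations ✗ → not eligible.
RSU Program — service 629 days < 5 years (≈1825 days) ✗ → not eligible.
Internet Stipend — status full-time ✓; service 629 days ≥ 90 days ✓; grade Band 5 ≥ Band 4 ✓ → eligible.
Vision Plan — status full-time ✓; site Madison ✗ (not Pune, Spokane, or Richmond) → not eligible.
Life Insurance — status full-time ✓; service 629 days ≥ 2 months (≈60 days) ✓; rating 2 < 3 ✗ → not eligible.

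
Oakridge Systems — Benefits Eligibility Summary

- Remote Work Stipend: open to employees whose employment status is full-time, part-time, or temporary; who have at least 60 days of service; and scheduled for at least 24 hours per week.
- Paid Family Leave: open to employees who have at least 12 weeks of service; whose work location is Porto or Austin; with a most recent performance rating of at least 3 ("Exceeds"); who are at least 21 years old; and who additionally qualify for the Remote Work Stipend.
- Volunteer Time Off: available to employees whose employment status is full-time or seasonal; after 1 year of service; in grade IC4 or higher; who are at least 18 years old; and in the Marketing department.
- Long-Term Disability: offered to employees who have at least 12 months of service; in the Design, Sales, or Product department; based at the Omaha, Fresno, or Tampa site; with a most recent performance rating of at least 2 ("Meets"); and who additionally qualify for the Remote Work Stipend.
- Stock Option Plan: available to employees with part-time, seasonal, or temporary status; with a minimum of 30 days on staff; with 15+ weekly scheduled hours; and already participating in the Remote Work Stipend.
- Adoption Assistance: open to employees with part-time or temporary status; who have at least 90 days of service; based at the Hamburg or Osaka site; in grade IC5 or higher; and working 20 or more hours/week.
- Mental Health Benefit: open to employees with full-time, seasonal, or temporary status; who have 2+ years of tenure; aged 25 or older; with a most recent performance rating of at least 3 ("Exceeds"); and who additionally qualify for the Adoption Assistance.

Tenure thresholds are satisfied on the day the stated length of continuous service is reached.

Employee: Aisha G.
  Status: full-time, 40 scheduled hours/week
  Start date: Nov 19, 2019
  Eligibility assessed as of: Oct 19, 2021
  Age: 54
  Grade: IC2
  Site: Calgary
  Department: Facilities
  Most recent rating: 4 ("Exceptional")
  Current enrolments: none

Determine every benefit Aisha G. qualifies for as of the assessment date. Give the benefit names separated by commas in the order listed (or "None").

Remote Work Stipend

Service from Nov 19, 2019 to Oct 19, 2021: 700 days.
Remote Work Stipend — status full-time ✓; service 700 days ≥ 60 days ✓; 40 hrs/wk ≥ 24 ✓ → eligible.
Paid Family Leave — service 700 days ≥ 12 weeks (≈84 days) ✓; site Calgary ✗ (not Porto or Austin) → not eligible.
Volunteer Time Off — status full-time ✓; service 700 days ≥ 1 year (≈365 days) ✓; grade IC2 < IC4 ✗ → not eligible.
Long-Term Disability — service 700 days ≥ 12 months (≈360 days) ✓; dept Facilities ✗ → not eligible.
Stock Option Plan — status full-time ✗ (requires part-time, seasonal, or temporary) → not eligible.
Adoption Assistance — status full-time ✗ (requires part-time or temporary) → not eligible.
Mental Health Benefit — status full-time ✓; service 700 days < 2 years (≈730 days) ✗ → not eligible.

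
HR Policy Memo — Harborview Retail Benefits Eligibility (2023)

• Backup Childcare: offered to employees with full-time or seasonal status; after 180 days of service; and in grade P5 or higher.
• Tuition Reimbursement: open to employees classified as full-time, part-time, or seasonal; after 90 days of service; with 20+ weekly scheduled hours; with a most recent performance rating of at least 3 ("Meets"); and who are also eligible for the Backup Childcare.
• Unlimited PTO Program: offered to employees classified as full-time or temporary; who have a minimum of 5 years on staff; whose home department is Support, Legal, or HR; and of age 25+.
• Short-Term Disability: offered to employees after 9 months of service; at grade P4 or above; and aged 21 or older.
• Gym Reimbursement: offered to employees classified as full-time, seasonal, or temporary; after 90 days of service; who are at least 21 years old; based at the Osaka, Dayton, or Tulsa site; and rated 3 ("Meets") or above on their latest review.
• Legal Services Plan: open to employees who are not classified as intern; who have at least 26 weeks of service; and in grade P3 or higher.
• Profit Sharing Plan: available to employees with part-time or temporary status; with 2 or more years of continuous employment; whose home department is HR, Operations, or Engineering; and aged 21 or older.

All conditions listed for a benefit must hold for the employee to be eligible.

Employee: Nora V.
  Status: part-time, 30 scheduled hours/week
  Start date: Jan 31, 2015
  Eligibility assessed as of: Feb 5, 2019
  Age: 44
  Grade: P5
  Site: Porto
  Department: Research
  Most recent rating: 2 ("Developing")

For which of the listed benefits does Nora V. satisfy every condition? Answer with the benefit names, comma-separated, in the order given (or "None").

Service from Jan 31, 2015 to Feb 5, 2019: 1466 days.
Backup Childcare — status part-time ✗ (requires full-time or seasonal) → not eligible.
Tuition Reimbursement — status part-time ✓; service 1466 days ≥ 90 days ✓; 30 hrs/wk ≥ 20 ✓; rating 2 < 3 ✗ → not eligible.
Unlimited PTO Program — status part-time ✗ (requires full-time or temporary) → not eligible.
Short-Term Disability — service 1466 days ≥ 9 months (≈270 days) ✓; grade P5 ≥ P4 ✓; age 44 ≥ 21 ✓ → eligible.
Gym Reimbursement — status part-time ✗ (requires full-time, seasonal, or temporary) → not eligible.
Legal Services Plan — status part-time ✓ (not excluded); service 1466 days ≥ 26 weeks (≈182 days) ✓; grade P5 ≥ P3 ✓ → eligible.
Profit Sharing Plan — status part-time ✓; service 1466 days ≥ 2 years (≈730 days) ✓; dept Research ✗ → not eligible.

Short-Term Disability, Legal Services Plan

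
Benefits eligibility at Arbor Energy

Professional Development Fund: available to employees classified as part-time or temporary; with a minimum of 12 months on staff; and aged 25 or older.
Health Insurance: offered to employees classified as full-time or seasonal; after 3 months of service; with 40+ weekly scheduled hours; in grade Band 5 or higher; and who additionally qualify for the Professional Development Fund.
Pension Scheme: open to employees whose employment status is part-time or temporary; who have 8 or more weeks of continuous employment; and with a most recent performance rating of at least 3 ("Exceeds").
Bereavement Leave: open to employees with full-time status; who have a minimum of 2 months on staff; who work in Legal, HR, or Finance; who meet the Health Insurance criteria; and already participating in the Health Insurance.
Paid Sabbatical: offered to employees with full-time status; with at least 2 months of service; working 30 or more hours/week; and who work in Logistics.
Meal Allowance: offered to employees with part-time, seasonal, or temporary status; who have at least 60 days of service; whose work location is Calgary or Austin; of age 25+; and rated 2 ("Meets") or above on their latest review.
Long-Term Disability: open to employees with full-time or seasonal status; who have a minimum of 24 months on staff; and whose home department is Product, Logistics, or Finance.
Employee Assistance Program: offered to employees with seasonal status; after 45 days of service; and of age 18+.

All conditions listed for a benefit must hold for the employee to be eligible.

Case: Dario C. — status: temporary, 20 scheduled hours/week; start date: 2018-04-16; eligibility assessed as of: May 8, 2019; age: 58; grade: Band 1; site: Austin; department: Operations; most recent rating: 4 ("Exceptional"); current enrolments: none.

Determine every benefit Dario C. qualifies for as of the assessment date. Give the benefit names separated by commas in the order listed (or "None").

Professional Development Fund, Pension Scheme, Meal Allowance

Service from 2018-04-16 to May 8, 2019: 387 days.
Professional Development Fund — status temporary ✓; service 387 days ≥ 12 months (≈360 days) ✓; age 58 ≥ 25 ✓ → eligible.
Health Insurance — status temporary ✗ (requires full-time or seasonal) → not eligible.
Pension Scheme — status temporary ✓; service 387 days ≥ 8 weeks (≈56 days) ✓; rating 4 ≥ 3 ✓ → eligible.
Bereavement Leave — status temporary ✗ (requires full-time) → not eligible.
Paid Sabbatical — status temporary ✗ (requires full-time) → not eligible.
Meal Allowance — status temporary ✓; service 387 days ≥ 60 days ✓; site Austin ✓; age 58 ≥ 25 ✓; rating 4 ≥ 2 ✓ → eligible.
Long-Term Disability — status temporary ✗ (requires full-time or seasonal) → not eligible.
Employee Assistance Program — status temporary ✗ (requires seasonal) → not eligible.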